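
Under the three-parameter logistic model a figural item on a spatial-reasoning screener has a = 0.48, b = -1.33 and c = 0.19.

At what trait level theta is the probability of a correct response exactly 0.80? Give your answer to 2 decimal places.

0.99

P(theta) = c + (1 − c) · 1 / (1 + exp(−a(theta − b)))
Remove guessing floor: (0.80 − 0.19)/(1 − 0.19) = 0.7531
logit = ln(0.7531/0.2469) = 1.1151
theta = b + logit/(a) = -1.33 + 1.1151/0.4800 = 0.9932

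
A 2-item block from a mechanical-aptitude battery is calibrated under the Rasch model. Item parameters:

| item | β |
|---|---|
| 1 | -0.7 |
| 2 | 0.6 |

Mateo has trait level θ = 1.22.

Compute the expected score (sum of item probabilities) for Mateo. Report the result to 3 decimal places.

P(θ) = 1 / (1 + exp(−(θ − β)))
P_1 = 1/(1+e^{-1.9200}) = 0.8721
P_2 = 1/(1+e^{-0.6200}) = 0.6502
E[score] = 0.8721 + 0.6502 = 1.5224

1.522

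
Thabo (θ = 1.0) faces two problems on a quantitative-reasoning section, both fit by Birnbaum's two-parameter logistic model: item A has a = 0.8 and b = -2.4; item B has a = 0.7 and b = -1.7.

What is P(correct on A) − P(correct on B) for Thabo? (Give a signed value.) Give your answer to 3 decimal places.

P(θ) = 1 / (1 + exp(−a(θ − b)))
P_A = 0.9382
P_B = 0.8688
P_A − P_B = 0.0694

0.069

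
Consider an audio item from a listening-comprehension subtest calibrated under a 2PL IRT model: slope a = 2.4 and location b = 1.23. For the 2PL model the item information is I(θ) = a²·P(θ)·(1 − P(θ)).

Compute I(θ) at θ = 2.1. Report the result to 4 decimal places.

P = 1/(1+e^{-2.0880}) = 0.8897
P(1−P) = 0.8897 × 0.1103 = 0.0981
I = a² × P(1−P) = 2.4² × 0.0981 = 0.56511

0.5651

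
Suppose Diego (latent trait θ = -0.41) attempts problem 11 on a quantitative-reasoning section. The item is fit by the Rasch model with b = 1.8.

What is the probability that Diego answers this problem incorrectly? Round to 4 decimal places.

0.9011

P(θ) = 1 / (1 + exp(−(θ − b)))
Exponent: (-0.41 − 1.8) = -2.2100
1/(1 + e^{2.2100}) = 0.0989
P = 0.0989
P(incorrect) = 1 − 0.0989 = 0.9011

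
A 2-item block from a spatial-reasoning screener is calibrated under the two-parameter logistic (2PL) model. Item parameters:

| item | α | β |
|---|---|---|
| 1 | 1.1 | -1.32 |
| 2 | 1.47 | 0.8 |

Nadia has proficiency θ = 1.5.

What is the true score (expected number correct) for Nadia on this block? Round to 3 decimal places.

1.694

P(θ) = 1 / (1 + exp(−α(θ − β)))
P_1 = 1/(1+e^{-3.1020}) = 0.9570
P_2 = 1/(1+e^{-1.0290}) = 0.7367
E[score] = 0.9570 + 0.7367 = 1.6937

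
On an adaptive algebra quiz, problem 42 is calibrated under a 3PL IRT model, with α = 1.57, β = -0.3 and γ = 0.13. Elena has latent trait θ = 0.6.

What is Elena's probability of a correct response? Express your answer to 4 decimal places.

0.8297

P(θ) = γ + (1 − γ) · 1 / (1 + exp(−α(θ − β)))
Exponent: 1.57 × (0.6 − (-0.3)) = 1.4130
1/(1 + e^{-1.4130}) = 0.8042
P = 0.13 + 0.87 × 0.8042 = 0.8297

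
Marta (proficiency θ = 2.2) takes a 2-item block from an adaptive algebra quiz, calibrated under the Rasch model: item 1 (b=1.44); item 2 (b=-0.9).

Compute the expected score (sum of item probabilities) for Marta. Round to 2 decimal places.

1.64

P(θ) = 1 / (1 + exp(−(θ − b)))
P_1 = 1/(1+e^{-0.7600}) = 0.6814
P_2 = 1/(1+e^{-3.1000}) = 0.9569
E[score] = 0.6814 + 0.9569 = 1.6382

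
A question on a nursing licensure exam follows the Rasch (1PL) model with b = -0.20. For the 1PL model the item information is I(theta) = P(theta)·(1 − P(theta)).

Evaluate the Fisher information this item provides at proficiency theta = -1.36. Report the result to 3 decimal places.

P = 1/(1+e^{1.1600}) = 0.2387
P(1−P) = 0.2387 × 0.7613 = 0.1817
I = P(1−P) = 0.18171

0.182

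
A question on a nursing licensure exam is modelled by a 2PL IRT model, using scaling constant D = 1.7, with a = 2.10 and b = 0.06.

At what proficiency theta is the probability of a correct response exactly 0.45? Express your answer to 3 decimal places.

0.004

P(theta) = 1 / (1 + exp(−D·a(theta − b)))
logit = ln(0.4500/0.5500) = -0.2007
theta = b + logit/(1.7·a) = 0.06 + (-0.2007)/3.5700 = 0.0038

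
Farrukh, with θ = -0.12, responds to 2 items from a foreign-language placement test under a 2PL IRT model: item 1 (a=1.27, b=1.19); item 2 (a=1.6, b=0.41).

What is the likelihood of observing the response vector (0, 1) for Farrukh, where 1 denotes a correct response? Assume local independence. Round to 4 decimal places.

P(θ) = 1 / (1 + exp(−a(θ − b)))
P_1 = 1/(1+e^{1.6637}) = 0.1593
P_2 = 1/(1+e^{0.8480}) = 0.2999
L = (1−P_1) × P_2 = 0.8407 × 0.2999 = 0.25210

0.2521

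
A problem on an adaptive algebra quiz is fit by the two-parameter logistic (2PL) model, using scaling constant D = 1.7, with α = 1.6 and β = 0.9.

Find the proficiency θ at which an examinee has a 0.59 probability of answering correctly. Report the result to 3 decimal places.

1.034

P(θ) = 1 / (1 + exp(−D·α(θ − β)))
logit = ln(0.5900/0.4100) = 0.3640
θ = β + logit/(1.7·α) = 0.9 + 0.3640/2.7200 = 1.0338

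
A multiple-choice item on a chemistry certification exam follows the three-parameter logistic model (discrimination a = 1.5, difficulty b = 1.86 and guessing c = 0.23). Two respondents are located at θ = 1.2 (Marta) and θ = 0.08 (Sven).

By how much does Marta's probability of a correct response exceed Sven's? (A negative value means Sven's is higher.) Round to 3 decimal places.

P(θ) = c + (1 − c) · 1 / (1 + exp(−a(θ − b)))
P(Marta) = 0.4386  [exponent -0.9900]
P(Sven) = 0.2799  [exponent -2.6700]
Difference = 0.4386 − 0.2799 = 0.1587

0.159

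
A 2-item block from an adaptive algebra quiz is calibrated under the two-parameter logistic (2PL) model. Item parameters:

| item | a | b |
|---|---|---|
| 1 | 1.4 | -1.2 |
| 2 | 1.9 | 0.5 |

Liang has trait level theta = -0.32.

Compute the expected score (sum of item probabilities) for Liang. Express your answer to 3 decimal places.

P(theta) = 1 / (1 + exp(−a(theta − b)))
P_1 = 1/(1+e^{-1.2320}) = 0.7742
P_2 = 1/(1+e^{1.5580}) = 0.1739
E[score] = 0.7742 + 0.1739 = 0.9481

0.948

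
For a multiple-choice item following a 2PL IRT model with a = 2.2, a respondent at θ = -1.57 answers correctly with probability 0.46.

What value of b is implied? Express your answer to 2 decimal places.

-1.50

P(θ) = 1 / (1 + exp(−a(θ − b)))
logit(0.46) = ln(0.46/0.54) = -0.1603
b = θ − logit/(a) = -1.57 − (-0.1603)/2.2000 = -1.4971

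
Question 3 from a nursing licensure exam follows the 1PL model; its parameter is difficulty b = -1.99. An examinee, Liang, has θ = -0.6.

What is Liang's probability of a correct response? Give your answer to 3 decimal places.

P(θ) = 1 / (1 + exp(−(θ − b)))
Exponent: (-0.6 − (-1.99)) = 1.3900
1/(1 + e^{-1.3900}) = 0.8006
P = 0.8006

0.801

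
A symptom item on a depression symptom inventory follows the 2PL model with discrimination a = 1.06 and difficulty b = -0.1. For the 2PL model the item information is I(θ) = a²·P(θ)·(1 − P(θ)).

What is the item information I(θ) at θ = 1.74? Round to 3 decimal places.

0.122

P = 1/(1+e^{-1.9504}) = 0.8755
P(1−P) = 0.8755 × 0.1245 = 0.1090
I = a² × P(1−P) = 1.06² × 0.1090 = 0.12248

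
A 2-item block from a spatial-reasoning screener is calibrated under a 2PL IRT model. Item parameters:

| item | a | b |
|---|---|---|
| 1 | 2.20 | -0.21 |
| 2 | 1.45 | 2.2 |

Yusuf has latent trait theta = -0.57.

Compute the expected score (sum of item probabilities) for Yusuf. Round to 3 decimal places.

0.329

P(theta) = 1 / (1 + exp(−a(theta − b)))
P_1 = 1/(1+e^{0.7920}) = 0.3117
P_2 = 1/(1+e^{4.0165}) = 0.0177
E[score] = 0.3117 + 0.0177 = 0.3294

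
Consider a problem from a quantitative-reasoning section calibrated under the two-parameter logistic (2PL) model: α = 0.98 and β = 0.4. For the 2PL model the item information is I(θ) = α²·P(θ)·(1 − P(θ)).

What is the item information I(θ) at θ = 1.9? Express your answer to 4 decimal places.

P = 1/(1+e^{-1.4700}) = 0.8131
P(1−P) = 0.8131 × 0.1869 = 0.1520
I = α² × P(1−P) = 0.98² × 0.1520 = 0.14598

0.1460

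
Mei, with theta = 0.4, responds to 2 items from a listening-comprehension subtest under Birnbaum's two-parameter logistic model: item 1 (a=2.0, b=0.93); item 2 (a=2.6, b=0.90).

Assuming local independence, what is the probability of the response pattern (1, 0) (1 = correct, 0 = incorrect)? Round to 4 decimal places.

P(theta) = 1 / (1 + exp(−a(theta − b)))
P_1 = 1/(1+e^{1.0600}) = 0.2573
P_2 = 1/(1+e^{1.3000}) = 0.2142
L = P_1 × (1−P_2) = 0.2573 × 0.7858 = 0.20220

0.2022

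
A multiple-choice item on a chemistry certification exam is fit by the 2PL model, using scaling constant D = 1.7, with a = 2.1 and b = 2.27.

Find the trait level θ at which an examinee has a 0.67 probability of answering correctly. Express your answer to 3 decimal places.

2.468

P(θ) = 1 / (1 + exp(−D·a(θ − b)))
logit = ln(0.6700/0.3300) = 0.7082
θ = b + logit/(1.7·a) = 2.27 + 0.7082/3.5700 = 2.4684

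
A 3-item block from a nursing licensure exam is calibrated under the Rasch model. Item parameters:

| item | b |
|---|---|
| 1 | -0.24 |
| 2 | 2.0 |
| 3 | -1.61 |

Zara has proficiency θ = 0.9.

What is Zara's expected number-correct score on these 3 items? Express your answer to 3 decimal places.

P(θ) = 1 / (1 + exp(−(θ − b)))
P_1 = 1/(1+e^{-1.1400}) = 0.7577
P_2 = 1/(1+e^{1.1000}) = 0.2497
P_3 = 1/(1+e^{-2.5100}) = 0.9248
E[score] = 0.7577 + 0.2497 + 0.9248 = 1.9323

1.932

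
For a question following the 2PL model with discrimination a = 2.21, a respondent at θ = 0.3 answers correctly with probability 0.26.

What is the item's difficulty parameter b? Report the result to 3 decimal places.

P(θ) = 1 / (1 + exp(−a(θ − b)))
logit(0.26) = ln(0.26/0.74) = -1.0460
b = θ − logit/(a) = 0.3 − (-1.0460)/2.2100 = 0.7733

0.773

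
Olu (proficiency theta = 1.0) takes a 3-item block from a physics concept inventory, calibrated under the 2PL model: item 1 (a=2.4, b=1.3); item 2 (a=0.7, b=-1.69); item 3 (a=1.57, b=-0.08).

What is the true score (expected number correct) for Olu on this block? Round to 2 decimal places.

2.04

P(theta) = 1 / (1 + exp(−a(theta − b)))
P_1 = 1/(1+e^{0.7200}) = 0.3274
P_2 = 1/(1+e^{-1.8830}) = 0.8680
P_3 = 1/(1+e^{-1.6956}) = 0.8450
E[score] = 0.3274 + 0.8680 + 0.8450 = 2.0403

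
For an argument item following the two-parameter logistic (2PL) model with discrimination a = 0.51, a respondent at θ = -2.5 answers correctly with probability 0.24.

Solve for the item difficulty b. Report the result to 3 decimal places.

P(θ) = 1 / (1 + exp(−a(θ − b)))
logit(0.24) = ln(0.24/0.76) = -1.1527
b = θ − logit/(a) = -2.5 − (-1.1527)/0.5100 = -0.2398

-0.240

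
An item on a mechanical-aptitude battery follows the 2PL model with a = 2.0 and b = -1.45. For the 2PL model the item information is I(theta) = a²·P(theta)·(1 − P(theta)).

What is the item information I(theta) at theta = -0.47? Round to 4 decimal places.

P = 1/(1+e^{-1.9600}) = 0.8765
P(1−P) = 0.8765 × 0.1235 = 0.1082
I = a² × P(1−P) = 2.0² × 0.1082 = 0.43289

0.4329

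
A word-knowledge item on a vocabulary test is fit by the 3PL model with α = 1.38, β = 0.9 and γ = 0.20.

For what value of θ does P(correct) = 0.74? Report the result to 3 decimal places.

1.430

P(θ) = γ + (1 − γ) · 1 / (1 + exp(−α(θ − β)))
Remove guessing floor: (0.74 − 0.20)/(1 − 0.20) = 0.6750
logit = ln(0.6750/0.3250) = 0.7309
θ = β + logit/(α) = 0.9 + 0.7309/1.3800 = 1.4296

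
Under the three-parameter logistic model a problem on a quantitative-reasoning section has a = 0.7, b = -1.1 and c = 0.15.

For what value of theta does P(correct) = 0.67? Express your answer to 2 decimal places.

P(theta) = c + (1 − c) · 1 / (1 + exp(−a(theta − b)))
Remove guessing floor: (0.67 − 0.15)/(1 − 0.15) = 0.6118
logit = ln(0.6118/0.3882) = 0.4547
theta = b + logit/(a) = -1.1 + 0.4547/0.7000 = -0.4504

-0.45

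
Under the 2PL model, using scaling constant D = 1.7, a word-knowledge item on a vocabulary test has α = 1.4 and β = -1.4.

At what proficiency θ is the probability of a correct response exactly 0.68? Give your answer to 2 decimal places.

-1.08

P(θ) = 1 / (1 + exp(−D·α(θ − β)))
logit = ln(0.6800/0.3200) = 0.7538
θ = β + logit/(1.7·α) = -1.4 + 0.7538/2.3800 = -1.0833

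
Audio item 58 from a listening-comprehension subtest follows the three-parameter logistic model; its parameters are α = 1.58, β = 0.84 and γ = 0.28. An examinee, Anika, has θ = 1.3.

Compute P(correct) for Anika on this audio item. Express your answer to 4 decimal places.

P(θ) = γ + (1 − γ) · 1 / (1 + exp(−α(θ − β)))
Exponent: 1.58 × (1.3 − 0.84) = 0.7268
1/(1 + e^{-0.7268}) = 0.6741
P = 0.28 + 0.72 × 0.6741 = 0.7654

0.7654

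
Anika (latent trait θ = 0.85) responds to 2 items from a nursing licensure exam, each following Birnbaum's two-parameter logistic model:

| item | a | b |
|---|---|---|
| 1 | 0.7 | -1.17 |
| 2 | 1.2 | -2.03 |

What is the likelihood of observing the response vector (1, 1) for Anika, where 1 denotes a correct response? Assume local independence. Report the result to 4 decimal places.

P(θ) = 1 / (1 + exp(−a(θ − b)))
P_1 = 1/(1+e^{-1.4140}) = 0.8044
P_2 = 1/(1+e^{-3.4560}) = 0.9694
L = P_1 × P_2 = 0.8044 × 0.9694 = 0.77979

0.7798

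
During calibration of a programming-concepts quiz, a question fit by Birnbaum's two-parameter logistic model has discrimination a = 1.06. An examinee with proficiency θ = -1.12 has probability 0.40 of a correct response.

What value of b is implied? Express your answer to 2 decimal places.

P(θ) = 1 / (1 + exp(−a(θ − b)))
logit(0.40) = ln(0.40/0.60) = -0.4055
b = θ − logit/(a) = -1.12 − (-0.4055)/1.0600 = -0.7375

-0.74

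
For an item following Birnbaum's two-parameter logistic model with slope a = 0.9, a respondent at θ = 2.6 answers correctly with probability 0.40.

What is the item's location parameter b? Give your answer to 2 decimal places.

3.05

P(θ) = 1 / (1 + exp(−a(θ − b)))
logit(0.40) = ln(0.40/0.60) = -0.4055
b = θ − logit/(a) = 2.6 − (-0.4055)/0.9000 = 3.0505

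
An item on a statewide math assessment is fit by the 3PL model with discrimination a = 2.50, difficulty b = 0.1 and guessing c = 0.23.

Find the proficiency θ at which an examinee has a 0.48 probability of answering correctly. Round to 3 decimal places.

P(θ) = c + (1 − c) · 1 / (1 + exp(−a(θ − b)))
Remove guessing floor: (0.48 − 0.23)/(1 − 0.23) = 0.3247
logit = ln(0.3247/0.6753) = -0.7324
θ = b + logit/(a) = 0.1 + (-0.7324)/2.5000 = -0.1929

-0.193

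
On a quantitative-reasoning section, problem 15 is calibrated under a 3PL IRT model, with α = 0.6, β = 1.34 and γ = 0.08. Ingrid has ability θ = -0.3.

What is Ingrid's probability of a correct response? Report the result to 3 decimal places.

0.330

P(θ) = γ + (1 − γ) · 1 / (1 + exp(−α(θ − β)))
Exponent: 0.6 × (-0.3 − 1.34) = -0.9840
1/(1 + e^{0.9840}) = 0.2721
P = 0.08 + 0.92 × 0.2721 = 0.3303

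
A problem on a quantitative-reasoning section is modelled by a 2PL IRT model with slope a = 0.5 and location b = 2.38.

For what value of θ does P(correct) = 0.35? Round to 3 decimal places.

P(θ) = 1 / (1 + exp(−a(θ − b)))
logit = ln(0.3500/0.6500) = -0.6190
θ = b + logit/(a) = 2.38 + (-0.6190)/0.5000 = 1.1419

1.142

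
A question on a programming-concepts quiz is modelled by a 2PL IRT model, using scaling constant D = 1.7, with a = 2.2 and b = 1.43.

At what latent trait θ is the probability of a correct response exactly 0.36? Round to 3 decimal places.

1.276

P(θ) = 1 / (1 + exp(−D·a(θ − b)))
logit = ln(0.3600/0.6400) = -0.5754
θ = b + logit/(1.7·a) = 1.43 + (-0.5754)/3.7400 = 1.2762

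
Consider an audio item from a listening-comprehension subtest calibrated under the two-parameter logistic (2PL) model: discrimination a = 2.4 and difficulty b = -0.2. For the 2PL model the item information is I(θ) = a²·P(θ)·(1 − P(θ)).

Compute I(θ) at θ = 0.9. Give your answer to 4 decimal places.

0.3581

P = 1/(1+e^{-2.6400}) = 0.9334
P(1−P) = 0.9334 × 0.0666 = 0.0622
I = a² × P(1−P) = 2.4² × 0.0622 = 0.35811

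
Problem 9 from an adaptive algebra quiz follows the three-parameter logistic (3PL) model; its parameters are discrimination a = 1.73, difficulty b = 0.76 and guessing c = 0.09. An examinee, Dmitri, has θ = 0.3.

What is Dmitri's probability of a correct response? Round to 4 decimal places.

P(θ) = c + (1 − c) · 1 / (1 + exp(−a(θ − b)))
Exponent: 1.73 × (0.3 − 0.76) = -0.7958
1/(1 + e^{0.7958}) = 0.3109
P = 0.09 + 0.91 × 0.3109 = 0.3729

0.3729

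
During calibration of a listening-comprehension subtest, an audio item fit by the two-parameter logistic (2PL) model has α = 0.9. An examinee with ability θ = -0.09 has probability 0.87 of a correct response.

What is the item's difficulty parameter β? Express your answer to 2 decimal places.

P(θ) = 1 / (1 + exp(−α(θ − β)))
logit(0.87) = ln(0.87/0.13) = 1.9010
β = θ − logit/(α) = -0.09 − 1.9010/0.9000 = -2.2022

-2.20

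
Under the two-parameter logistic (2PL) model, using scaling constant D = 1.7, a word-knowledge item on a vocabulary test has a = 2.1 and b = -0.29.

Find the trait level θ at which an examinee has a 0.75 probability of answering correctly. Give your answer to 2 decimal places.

P(θ) = 1 / (1 + exp(−D·a(θ − b)))
logit = ln(0.7500/0.2500) = 1.0986
θ = b + logit/(1.7·a) = -0.29 + 1.0986/3.5700 = 0.0177

0.02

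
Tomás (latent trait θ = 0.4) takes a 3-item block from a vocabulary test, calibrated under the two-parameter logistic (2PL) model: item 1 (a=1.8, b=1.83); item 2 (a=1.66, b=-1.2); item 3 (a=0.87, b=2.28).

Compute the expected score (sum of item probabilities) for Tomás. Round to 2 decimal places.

1.17

P(θ) = 1 / (1 + exp(−a(θ − b)))
P_1 = 1/(1+e^{2.5740}) = 0.0708
P_2 = 1/(1+e^{-2.6560}) = 0.9344
P_3 = 1/(1+e^{1.6356}) = 0.1631
E[score] = 0.0708 + 0.9344 + 0.1631 = 1.1683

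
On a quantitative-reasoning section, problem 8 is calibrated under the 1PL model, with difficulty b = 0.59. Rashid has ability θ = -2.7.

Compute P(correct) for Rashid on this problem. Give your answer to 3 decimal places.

0.036

P(θ) = 1 / (1 + exp(−(θ − b)))
Exponent: (-2.7 − 0.59) = -3.2900
1/(1 + e^{3.2900}) = 0.0359
P = 0.0359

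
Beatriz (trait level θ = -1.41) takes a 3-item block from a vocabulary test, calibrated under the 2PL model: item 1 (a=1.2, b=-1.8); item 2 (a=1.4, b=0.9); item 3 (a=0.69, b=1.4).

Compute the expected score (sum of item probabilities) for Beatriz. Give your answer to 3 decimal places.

P(θ) = 1 / (1 + exp(−a(θ − b)))
P_1 = 1/(1+e^{-0.4680}) = 0.6149
P_2 = 1/(1+e^{3.2340}) = 0.0379
P_3 = 1/(1+e^{1.9389}) = 0.1258
E[score] = 0.6149 + 0.0379 + 0.1258 = 0.7786

0.779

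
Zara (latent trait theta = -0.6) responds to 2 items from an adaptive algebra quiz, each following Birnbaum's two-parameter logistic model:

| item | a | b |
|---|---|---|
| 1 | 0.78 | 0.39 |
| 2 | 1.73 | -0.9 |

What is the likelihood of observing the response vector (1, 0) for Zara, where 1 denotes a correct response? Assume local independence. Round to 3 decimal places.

P(theta) = 1 / (1 + exp(−a(theta − b)))
P_1 = 1/(1+e^{0.7722}) = 0.3160
P_2 = 1/(1+e^{-0.5190}) = 0.6269
L = P_1 × (1−P_2) = 0.3160 × 0.3731 = 0.11790

0.118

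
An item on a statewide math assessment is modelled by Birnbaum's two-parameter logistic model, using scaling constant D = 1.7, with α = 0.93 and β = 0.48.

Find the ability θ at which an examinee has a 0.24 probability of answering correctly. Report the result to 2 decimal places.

-0.25

P(θ) = 1 / (1 + exp(−D·α(θ − β)))
logit = ln(0.2400/0.7600) = -1.1527
θ = β + logit/(1.7·α) = 0.48 + (-1.1527)/1.5810 = -0.2491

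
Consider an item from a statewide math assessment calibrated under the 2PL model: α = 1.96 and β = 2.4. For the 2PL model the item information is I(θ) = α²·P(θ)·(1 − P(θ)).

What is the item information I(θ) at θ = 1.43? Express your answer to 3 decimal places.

P = 1/(1+e^{1.9012}) = 0.1300
P(1−P) = 0.1300 × 0.8700 = 0.1131
I = α² × P(1−P) = 1.96² × 0.1131 = 0.43441

0.434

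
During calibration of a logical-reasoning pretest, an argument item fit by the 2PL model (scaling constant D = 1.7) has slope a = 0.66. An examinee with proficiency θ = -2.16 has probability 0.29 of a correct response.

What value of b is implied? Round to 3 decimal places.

P(θ) = 1 / (1 + exp(−D·a(θ − b)))
logit(0.29) = ln(0.29/0.71) = -0.8954
b = θ − logit/(1.7·a) = -2.16 − (-0.8954)/1.1220 = -1.3620

-1.362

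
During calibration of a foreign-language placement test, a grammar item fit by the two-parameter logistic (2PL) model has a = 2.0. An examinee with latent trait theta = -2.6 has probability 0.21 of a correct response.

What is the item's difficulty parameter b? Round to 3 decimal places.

P(theta) = 1 / (1 + exp(−a(theta − b)))
logit(0.21) = ln(0.21/0.79) = -1.3249
b = theta − logit/(a) = -2.6 − (-1.3249)/2.0000 = -1.9375

-1.938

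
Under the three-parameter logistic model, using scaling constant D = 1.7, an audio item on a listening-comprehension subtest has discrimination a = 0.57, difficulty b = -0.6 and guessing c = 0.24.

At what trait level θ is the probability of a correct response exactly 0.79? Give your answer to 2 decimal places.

0.39

P(θ) = c + (1 − c) · 1 / (1 + exp(−D·a(θ − b)))
Remove guessing floor: (0.79 − 0.24)/(1 − 0.24) = 0.7237
logit = ln(0.7237/0.2763) = 0.9628
θ = b + logit/(1.7·a) = -0.6 + 0.9628/0.9690 = 0.3936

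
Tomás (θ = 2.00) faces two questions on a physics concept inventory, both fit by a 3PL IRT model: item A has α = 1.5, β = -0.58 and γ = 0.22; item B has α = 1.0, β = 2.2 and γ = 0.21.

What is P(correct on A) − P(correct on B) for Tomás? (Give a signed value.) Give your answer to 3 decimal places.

P(θ) = γ + (1 − γ) · 1 / (1 + exp(−α(θ − β)))
P_A = 0.9841
P_B = 0.5656
P_A − P_B = 0.4184

0.418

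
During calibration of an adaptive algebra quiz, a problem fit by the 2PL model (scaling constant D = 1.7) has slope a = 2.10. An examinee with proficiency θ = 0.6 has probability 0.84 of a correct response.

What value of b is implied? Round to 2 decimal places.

P(θ) = 1 / (1 + exp(−D·a(θ − b)))
logit(0.84) = ln(0.84/0.16) = 1.6582
b = θ − logit/(1.7·a) = 0.6 − 1.6582/3.5700 = 0.1355

0.14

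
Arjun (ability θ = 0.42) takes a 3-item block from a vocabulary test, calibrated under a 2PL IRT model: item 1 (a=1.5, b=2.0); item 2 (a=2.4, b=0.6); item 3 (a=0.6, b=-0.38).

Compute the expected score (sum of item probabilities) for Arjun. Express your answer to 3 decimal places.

1.097

P(θ) = 1 / (1 + exp(−a(θ − b)))
P_1 = 1/(1+e^{2.3700}) = 0.0855
P_2 = 1/(1+e^{0.4320}) = 0.3936
P_3 = 1/(1+e^{-0.4800}) = 0.6177
E[score] = 0.0855 + 0.3936 + 0.6177 = 1.0969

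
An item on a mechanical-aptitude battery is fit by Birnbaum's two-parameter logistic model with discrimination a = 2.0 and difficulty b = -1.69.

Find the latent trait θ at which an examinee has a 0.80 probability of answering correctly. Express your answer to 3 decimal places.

P(θ) = 1 / (1 + exp(−a(θ − b)))
logit = ln(0.8000/0.2000) = 1.3863
θ = b + logit/(a) = -1.69 + 1.3863/2.0000 = -0.9969

-0.997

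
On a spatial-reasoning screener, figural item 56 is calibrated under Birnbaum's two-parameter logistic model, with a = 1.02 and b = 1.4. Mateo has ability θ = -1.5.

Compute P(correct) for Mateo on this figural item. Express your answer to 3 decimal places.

0.049

P(θ) = 1 / (1 + exp(−a(θ − b)))
Exponent: 1.02 × (-1.5 − 1.4) = -2.9580
1/(1 + e^{2.9580}) = 0.0494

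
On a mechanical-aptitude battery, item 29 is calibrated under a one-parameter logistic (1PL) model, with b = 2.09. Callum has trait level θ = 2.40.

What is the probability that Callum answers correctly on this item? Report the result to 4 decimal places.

P(θ) = 1 / (1 + exp(−(θ − b)))
Exponent: (2.40 − 2.09) = 0.3100
1/(1 + e^{-0.3100}) = 0.5769
P = 0.5769

0.5769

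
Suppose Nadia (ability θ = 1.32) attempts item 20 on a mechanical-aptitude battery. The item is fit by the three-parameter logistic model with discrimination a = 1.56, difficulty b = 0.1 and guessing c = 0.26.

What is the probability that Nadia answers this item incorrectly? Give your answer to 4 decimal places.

P(θ) = c + (1 − c) · 1 / (1 + exp(−a(θ − b)))
Exponent: 1.56 × (1.32 − 0.1) = 1.9032
1/(1 + e^{-1.9032}) = 0.8703
P = 0.26 + 0.74 × 0.8703 = 0.9040
P(incorrect) = 1 − 0.9040 = 0.0960

0.0960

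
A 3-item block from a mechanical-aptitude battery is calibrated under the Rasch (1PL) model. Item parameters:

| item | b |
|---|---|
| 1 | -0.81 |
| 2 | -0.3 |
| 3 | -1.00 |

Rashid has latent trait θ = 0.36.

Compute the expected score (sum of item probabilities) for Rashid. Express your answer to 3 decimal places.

2.218

P(θ) = 1 / (1 + exp(−(θ − b)))
P_1 = 1/(1+e^{-1.1700}) = 0.7631
P_2 = 1/(1+e^{-0.6600}) = 0.6593
P_3 = 1/(1+e^{-1.3600}) = 0.7958
E[score] = 0.7631 + 0.6593 + 0.7958 = 2.2182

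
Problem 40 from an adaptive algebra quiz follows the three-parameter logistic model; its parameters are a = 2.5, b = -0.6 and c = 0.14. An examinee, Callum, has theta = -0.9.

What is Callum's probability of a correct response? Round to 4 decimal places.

P(theta) = c + (1 − c) · 1 / (1 + exp(−a(theta − b)))
Exponent: 2.5 × (-0.9 − (-0.6)) = -0.7500
1/(1 + e^{0.7500}) = 0.3208
P = 0.14 + 0.86 × 0.3208 = 0.4159

0.4159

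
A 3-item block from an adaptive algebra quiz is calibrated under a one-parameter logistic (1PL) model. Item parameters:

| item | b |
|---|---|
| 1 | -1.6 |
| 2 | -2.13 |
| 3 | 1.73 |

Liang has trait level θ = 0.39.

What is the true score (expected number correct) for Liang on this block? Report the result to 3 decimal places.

2.013

P(θ) = 1 / (1 + exp(−(θ − b)))
P_1 = 1/(1+e^{-1.9900}) = 0.8797
P_2 = 1/(1+e^{-2.5200}) = 0.9255
P_3 = 1/(1+e^{1.3400}) = 0.2075
E[score] = 0.8797 + 0.9255 + 0.2075 = 2.0128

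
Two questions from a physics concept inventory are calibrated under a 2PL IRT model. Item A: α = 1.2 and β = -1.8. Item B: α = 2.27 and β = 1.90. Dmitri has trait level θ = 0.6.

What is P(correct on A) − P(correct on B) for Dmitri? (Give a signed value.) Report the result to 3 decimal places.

P(θ) = 1 / (1 + exp(−α(θ − β)))
P_A = 0.9468
P_B = 0.0497
P_A − P_B = 0.8972

0.897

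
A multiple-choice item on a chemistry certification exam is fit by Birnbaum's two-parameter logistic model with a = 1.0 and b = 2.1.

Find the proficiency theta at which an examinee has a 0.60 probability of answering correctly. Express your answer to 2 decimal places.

P(theta) = 1 / (1 + exp(−a(theta − b)))
logit = ln(0.6000/0.4000) = 0.4055
theta = b + logit/(a) = 2.1 + 0.4055/1.0000 = 2.5055

2.51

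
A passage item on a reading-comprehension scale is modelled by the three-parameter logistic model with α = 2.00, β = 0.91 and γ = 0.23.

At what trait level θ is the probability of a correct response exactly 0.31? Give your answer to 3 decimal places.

P(θ) = γ + (1 − γ) · 1 / (1 + exp(−α(θ − β)))
Remove guessing floor: (0.31 − 0.23)/(1 − 0.23) = 0.1039
logit = ln(0.1039/0.8961) = -2.1547
θ = β + logit/(α) = 0.91 + (-2.1547)/2.0000 = -0.1673

-0.167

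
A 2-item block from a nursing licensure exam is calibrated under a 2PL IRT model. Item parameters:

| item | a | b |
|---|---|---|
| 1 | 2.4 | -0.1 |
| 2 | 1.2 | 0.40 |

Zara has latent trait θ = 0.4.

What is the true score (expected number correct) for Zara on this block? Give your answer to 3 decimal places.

1.269

P(θ) = 1 / (1 + exp(−a(θ − b)))
P_1 = 1/(1+e^{-1.2000}) = 0.7685
P_2 = 1/(1+e^{0.0000}) = 0.5000
E[score] = 0.7685 + 0.5000 = 1.2685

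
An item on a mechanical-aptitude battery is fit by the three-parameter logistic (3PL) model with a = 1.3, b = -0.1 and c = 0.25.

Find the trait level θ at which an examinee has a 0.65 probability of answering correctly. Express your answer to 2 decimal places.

0.00

P(θ) = c + (1 − c) · 1 / (1 + exp(−a(θ − b)))
Remove guessing floor: (0.65 − 0.25)/(1 − 0.25) = 0.5333
logit = ln(0.5333/0.4667) = 0.1335
θ = b + logit/(a) = -0.1 + 0.1335/1.3000 = 0.0027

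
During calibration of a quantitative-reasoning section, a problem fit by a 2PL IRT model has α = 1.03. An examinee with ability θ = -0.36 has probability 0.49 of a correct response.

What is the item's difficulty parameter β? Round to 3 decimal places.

-0.321

P(θ) = 1 / (1 + exp(−α(θ − β)))
logit(0.49) = ln(0.49/0.51) = -0.0400
β = θ − logit/(α) = -0.36 − (-0.0400)/1.0300 = -0.3212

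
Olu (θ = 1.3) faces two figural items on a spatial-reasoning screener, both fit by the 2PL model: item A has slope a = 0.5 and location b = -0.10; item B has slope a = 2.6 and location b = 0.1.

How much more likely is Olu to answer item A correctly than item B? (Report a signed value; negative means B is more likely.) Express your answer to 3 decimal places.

-0.290

P(θ) = 1 / (1 + exp(−a(θ − b)))
P_A = 0.6682
P_B = 0.9577
P_A − P_B = -0.2895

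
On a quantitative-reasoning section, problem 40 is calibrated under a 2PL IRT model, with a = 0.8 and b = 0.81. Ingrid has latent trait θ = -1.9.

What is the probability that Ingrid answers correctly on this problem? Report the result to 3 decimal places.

0.103

P(θ) = 1 / (1 + exp(−a(θ − b)))
Exponent: 0.8 × (-1.9 − 0.81) = -2.1680
1/(1 + e^{2.1680}) = 0.1027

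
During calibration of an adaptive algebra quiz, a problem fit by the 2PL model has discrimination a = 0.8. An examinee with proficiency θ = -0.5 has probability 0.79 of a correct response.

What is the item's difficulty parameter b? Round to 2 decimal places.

-2.16

P(θ) = 1 / (1 + exp(−a(θ − b)))
logit(0.79) = ln(0.79/0.21) = 1.3249
b = θ − logit/(a) = -0.5 − 1.3249/0.8000 = -2.1562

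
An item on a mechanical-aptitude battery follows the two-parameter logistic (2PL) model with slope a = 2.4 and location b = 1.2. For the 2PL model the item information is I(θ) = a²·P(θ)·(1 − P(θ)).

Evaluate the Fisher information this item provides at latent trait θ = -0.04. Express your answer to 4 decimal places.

0.2659

P = 1/(1+e^{2.9760}) = 0.0485
P(1−P) = 0.0485 × 0.9515 = 0.0462
I = a² × P(1−P) = 2.4² × 0.0462 = 0.26593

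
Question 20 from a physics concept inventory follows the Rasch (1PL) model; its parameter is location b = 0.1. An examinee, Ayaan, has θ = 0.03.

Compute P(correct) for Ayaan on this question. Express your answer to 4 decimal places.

0.4825

P(θ) = 1 / (1 + exp(−(θ − b)))
Exponent: (0.03 − 0.1) = -0.0700
1/(1 + e^{0.0700}) = 0.4825
P = 0.4825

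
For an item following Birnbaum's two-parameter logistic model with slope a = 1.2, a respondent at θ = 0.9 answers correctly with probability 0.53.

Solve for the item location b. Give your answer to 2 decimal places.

0.80

P(θ) = 1 / (1 + exp(−a(θ − b)))
logit(0.53) = ln(0.53/0.47) = 0.1201
b = θ − logit/(a) = 0.9 − 0.1201/1.2000 = 0.7999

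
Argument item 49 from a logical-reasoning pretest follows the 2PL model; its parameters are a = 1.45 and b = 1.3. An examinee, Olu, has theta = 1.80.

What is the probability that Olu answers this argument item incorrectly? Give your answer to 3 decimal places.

0.326

P(theta) = 1 / (1 + exp(−a(theta − b)))
Exponent: 1.45 × (1.80 − 1.3) = 0.7250
1/(1 + e^{-0.7250}) = 0.6737
P(incorrect) = 1 − 0.6737 = 0.3263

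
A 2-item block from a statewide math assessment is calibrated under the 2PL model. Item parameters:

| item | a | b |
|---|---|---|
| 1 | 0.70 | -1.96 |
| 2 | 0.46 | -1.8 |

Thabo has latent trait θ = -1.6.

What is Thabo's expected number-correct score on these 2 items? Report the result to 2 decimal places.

P(θ) = 1 / (1 + exp(−a(θ − b)))
P_1 = 1/(1+e^{-0.2520}) = 0.5627
P_2 = 1/(1+e^{-0.0920}) = 0.5230
E[score] = 0.5627 + 0.5230 = 1.0857

1.09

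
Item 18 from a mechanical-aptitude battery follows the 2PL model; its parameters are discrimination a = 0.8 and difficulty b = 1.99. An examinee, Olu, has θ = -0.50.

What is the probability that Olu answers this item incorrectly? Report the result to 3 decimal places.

0.880

P(θ) = 1 / (1 + exp(−a(θ − b)))
Exponent: 0.8 × (-0.50 − 1.99) = -1.9920
1/(1 + e^{1.9920}) = 0.1200
P(incorrect) = 1 − 0.1200 = 0.8800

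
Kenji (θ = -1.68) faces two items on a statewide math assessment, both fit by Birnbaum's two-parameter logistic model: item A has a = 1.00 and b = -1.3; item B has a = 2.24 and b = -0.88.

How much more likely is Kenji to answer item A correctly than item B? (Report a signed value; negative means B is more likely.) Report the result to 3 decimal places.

P(θ) = 1 / (1 + exp(−a(θ − b)))
P_A = 0.4061
P_B = 0.1428
P_A − P_B = 0.2633

0.263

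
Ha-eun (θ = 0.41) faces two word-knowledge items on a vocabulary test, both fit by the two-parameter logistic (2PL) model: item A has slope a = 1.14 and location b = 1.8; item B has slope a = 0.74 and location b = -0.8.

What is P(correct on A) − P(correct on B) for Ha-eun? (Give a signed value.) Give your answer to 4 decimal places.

-0.5399

P(θ) = 1 / (1 + exp(−a(θ − b)))
P_A = 0.1701
P_B = 0.7100
P_A − P_B = -0.5399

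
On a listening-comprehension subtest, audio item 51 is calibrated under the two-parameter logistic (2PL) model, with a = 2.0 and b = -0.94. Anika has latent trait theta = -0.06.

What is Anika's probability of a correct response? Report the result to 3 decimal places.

0.853

P(theta) = 1 / (1 + exp(−a(theta − b)))
Exponent: 2.0 × (-0.06 − (-0.94)) = 1.7600
1/(1 + e^{-1.7600}) = 0.8532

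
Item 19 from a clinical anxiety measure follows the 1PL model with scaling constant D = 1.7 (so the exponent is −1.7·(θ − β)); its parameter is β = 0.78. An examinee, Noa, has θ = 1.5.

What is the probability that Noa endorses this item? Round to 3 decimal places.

P(θ) = 1 / (1 + exp(−D·(θ − β)))
Exponent: 1.7 × (1.5 − 0.78) = 1.2240
1/(1 + e^{-1.2240}) = 0.7728
P = 0.7728

0.773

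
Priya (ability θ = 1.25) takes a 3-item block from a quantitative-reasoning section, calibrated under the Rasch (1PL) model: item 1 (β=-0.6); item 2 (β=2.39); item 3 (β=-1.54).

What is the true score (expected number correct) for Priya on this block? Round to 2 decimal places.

P(θ) = 1 / (1 + exp(−(θ − β)))
P_1 = 1/(1+e^{-1.8500}) = 0.8641
P_2 = 1/(1+e^{1.1400}) = 0.2423
P_3 = 1/(1+e^{-2.7900}) = 0.9421
E[score] = 0.8641 + 0.2423 + 0.9421 = 2.0486

2.05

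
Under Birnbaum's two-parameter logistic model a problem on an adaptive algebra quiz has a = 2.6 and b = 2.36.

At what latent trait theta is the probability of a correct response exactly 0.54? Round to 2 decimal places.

P(theta) = 1 / (1 + exp(−a(theta − b)))
logit = ln(0.5400/0.4600) = 0.1603
theta = b + logit/(a) = 2.36 + 0.1603/2.6000 = 2.4217

2.42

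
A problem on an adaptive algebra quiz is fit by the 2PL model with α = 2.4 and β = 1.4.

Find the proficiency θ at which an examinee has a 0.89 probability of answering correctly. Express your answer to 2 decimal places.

P(θ) = 1 / (1 + exp(−α(θ − β)))
logit = ln(0.8900/0.1100) = 2.0907
θ = β + logit/(α) = 1.4 + 2.0907/2.4000 = 2.2711

2.27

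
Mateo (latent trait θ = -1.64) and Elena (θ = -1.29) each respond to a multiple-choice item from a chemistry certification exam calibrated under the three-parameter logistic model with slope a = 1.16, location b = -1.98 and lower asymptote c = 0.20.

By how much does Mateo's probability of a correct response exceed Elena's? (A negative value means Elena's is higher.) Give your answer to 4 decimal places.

P(θ) = c + (1 − c) · 1 / (1 + exp(−a(θ − b)))
P(Mateo) = 0.6779  [exponent 0.3944]
P(Elena) = 0.7520  [exponent 0.8004]
Difference = 0.6779 − 0.7520 = -0.0742

-0.0742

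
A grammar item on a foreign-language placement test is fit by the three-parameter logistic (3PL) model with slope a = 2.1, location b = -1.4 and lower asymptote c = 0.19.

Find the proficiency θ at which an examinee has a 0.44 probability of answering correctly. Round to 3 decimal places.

P(θ) = c + (1 − c) · 1 / (1 + exp(−a(θ − b)))
Remove guessing floor: (0.44 − 0.19)/(1 − 0.19) = 0.3086
logit = ln(0.3086/0.6914) = -0.8065
θ = b + logit/(a) = -1.4 + (-0.8065)/2.1000 = -1.7840

-1.784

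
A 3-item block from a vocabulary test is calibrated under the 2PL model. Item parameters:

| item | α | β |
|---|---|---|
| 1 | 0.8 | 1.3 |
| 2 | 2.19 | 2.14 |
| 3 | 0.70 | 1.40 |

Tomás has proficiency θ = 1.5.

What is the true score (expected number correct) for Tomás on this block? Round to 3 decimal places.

1.255

P(θ) = 1 / (1 + exp(−α(θ − β)))
P_1 = 1/(1+e^{-0.1600}) = 0.5399
P_2 = 1/(1+e^{1.4016}) = 0.1976
P_3 = 1/(1+e^{-0.0700}) = 0.5175
E[score] = 0.5399 + 0.1976 + 0.5175 = 1.2550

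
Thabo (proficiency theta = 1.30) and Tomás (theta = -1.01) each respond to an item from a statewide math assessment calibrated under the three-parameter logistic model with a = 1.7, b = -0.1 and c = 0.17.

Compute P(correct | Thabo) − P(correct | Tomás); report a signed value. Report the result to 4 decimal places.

P(theta) = c + (1 − c) · 1 / (1 + exp(−a(theta − b)))
P(Thabo) = 0.9297  [exponent 2.3800]
P(Tomás) = 0.3157  [exponent -1.5470]
Difference = 0.9297 − 0.3157 = 0.6140

0.6140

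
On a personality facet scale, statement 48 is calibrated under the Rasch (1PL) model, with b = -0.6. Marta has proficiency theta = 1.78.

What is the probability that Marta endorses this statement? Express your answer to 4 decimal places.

0.9153

P(theta) = 1 / (1 + exp(−(theta − b)))
Exponent: (1.78 − (-0.6)) = 2.3800
1/(1 + e^{-2.3800}) = 0.9153
P = 0.9153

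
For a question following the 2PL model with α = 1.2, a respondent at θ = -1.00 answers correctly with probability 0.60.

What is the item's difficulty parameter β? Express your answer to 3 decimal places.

-1.338

P(θ) = 1 / (1 + exp(−α(θ − β)))
logit(0.60) = ln(0.60/0.40) = 0.4055
β = θ − logit/(α) = -1.00 − 0.4055/1.2000 = -1.3379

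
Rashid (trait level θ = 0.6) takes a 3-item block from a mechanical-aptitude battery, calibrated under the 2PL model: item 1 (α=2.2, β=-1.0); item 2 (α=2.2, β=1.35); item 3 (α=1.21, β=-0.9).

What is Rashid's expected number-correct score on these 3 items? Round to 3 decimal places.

P(θ) = 1 / (1 + exp(−α(θ − β)))
P_1 = 1/(1+e^{-3.5200}) = 0.9713
P_2 = 1/(1+e^{1.6500}) = 0.1611
P_3 = 1/(1+e^{-1.8150}) = 0.8600
E[score] = 0.9713 + 0.1611 + 0.8600 = 1.9923

1.992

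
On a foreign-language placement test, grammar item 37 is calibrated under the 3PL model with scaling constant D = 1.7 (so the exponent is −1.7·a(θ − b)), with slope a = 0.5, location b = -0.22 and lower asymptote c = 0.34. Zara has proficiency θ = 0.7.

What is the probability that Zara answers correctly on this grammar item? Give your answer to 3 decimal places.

0.793

P(θ) = c + (1 − c) · 1 / (1 + exp(−D·a(θ − b)))
Exponent: 1.7 × 0.5 × (0.7 − (-0.22)) = 0.7820
1/(1 + e^{-0.7820}) = 0.6861
P = 0.34 + 0.66 × 0.6861 = 0.7928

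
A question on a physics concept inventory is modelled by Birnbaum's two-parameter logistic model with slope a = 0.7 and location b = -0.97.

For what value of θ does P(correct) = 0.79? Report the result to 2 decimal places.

P(θ) = 1 / (1 + exp(−a(θ − b)))
logit = ln(0.7900/0.2100) = 1.3249
θ = b + logit/(a) = -0.97 + 1.3249/0.7000 = 0.9228

0.92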